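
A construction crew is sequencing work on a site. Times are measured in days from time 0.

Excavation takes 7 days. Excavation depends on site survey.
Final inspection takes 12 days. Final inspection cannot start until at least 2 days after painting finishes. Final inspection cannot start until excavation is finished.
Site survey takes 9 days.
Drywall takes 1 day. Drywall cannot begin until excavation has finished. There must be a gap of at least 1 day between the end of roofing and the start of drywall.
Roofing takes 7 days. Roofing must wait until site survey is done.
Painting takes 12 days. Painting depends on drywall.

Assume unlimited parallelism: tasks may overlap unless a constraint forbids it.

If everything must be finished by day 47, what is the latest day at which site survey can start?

3

To finish by day 47, final inspection (duration 12) must start no later than day 35.
Painting feeds into final inspection (must start by day 35, minus 2-day gap → day 33); so painting must finish by day 33 and therefore start by day 21.
Since painting (must start by day 21) depends on it, drywall must finish by day 21. Backing off its 1-day duration gives a latest start of day 20.
Excavation must finish in time for drywall (must start by day 20); final inspection (must start by day 35). The tightest is day 20, so excavation must start by 20 − 7 = day 13.
Roofing must finish before drywall (must start by day 20, minus 1-day gap → day 19). With a 7-day duration, roofing must start by 19 − 7 = day 12.
For site survey: excavation (must start by day 13); roofing (must start by day 12). The most restrictive is day 12; with a 9-day duration, site survey must start by day 3.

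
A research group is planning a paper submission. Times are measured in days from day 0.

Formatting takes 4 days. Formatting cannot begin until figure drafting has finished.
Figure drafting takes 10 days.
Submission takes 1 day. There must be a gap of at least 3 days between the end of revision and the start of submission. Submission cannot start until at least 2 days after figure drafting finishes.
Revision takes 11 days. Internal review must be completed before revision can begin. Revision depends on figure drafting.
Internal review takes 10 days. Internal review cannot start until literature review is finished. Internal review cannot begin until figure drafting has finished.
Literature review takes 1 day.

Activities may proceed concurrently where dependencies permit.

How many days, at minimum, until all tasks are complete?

Figure drafting has no prerequisites, so it starts at day 0 and finishes at day 10.
Formatting cannot begin until figure drafting (finishes day 10). It runs from day 10 to 10 + 4 = day 14.
Literature review has no prerequisites, so it starts at day 0 and finishes at day 1.
Internal review cannot start until literature review (finishes day 1); figure drafting (finishes day 10). The controlling bound is day 10, so internal review finishes at 10 + 10 = day 20.
For revision: internal review (finishes day 20); figure drafting (finishes day 10). Taking the maximum gives a start of day 20, and it finishes at 20 + 11 = day 31.
For submission: revision (finishes day 31, plus 3-day gap → day 34); figure drafting (finishes day 10, plus 2-day gap → day 12). Taking the maximum gives a start of day 34, and it finishes at 34 + 1 = day 35.
All tasks are finished once the last one completes. Finish times: Literature review at 1, Figure drafting at 10, Internal review at 20, Revision at 31, Formatting at 14, Submission at 35. The latest is day 35.

35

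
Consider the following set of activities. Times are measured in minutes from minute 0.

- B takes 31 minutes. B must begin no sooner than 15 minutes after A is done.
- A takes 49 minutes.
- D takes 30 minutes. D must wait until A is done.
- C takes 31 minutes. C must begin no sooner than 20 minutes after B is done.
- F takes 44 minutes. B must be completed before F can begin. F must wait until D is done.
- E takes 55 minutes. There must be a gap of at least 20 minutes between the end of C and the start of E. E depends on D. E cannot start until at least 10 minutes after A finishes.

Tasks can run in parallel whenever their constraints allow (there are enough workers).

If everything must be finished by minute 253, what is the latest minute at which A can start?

32

E must finish by minute 253; it takes 55 minutes, so it must start by 253 − 55 = minute 198.
C has to be done before E (must start by minute 198, minus 20-minute gap → minute 178). That means finishing by minute 178, i.e. starting by 178 − 31 = minute 147.
F has no dependents, so it just needs to finish by minute 253. Starting by 253 − 44 = minute 209 achieves that.
B feeds C (must start by minute 147, minus 20-minute gap → minute 127); F (must start by minute 209). Taking the minimum, B must finish by minute 127 and start by 127 − 31 = minute 96.
For D: E (must start by minute 198); F (must start by minute 209). The most restrictive is minute 198; with a 30-minute duration, D must start by minute 168.
A has several dependents: B (must start by minute 96, minus 15-minute gap → minute 81); D (must start by minute 168); E (must start by minute 198, minus 10-minute gap → minute 188). The earliest of those limits is minute 81, so A must start by 81 − 49 = minute 32.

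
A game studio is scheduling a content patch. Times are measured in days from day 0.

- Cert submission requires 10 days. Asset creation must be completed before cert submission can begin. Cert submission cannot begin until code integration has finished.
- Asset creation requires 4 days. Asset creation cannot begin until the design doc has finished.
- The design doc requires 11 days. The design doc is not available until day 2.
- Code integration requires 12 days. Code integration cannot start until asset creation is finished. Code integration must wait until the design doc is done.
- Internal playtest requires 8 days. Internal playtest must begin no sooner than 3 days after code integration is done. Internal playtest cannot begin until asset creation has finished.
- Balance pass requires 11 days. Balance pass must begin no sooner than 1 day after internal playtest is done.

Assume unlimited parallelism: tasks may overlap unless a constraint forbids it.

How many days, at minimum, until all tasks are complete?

The design doc cannot begin until its own release at day 2. It runs from day 2 to 2 + 11 = day 13.
Asset creation cannot begin until the design doc (finishes day 13). It runs from day 13 to 13 + 4 = day 17.
Code integration cannot start until asset creation (finishes day 17); the design doc (finishes day 13). The controlling bound is day 17, so code integration finishes at 17 + 12 = day 29.
For cert submission: asset creation (finishes day 17); code integration (finishes day 29). Taking the maximum gives a start of day 29, and it finishes at 29 + 10 = day 39.
For internal playtest: code integration (finishes day 29, plus 3-day gap → day 32); asset creation (finishes day 17). Taking the maximum gives a start of day 32, and it finishes at 32 + 8 = day 40.
After internal playtest (finishes day 40, plus 1-day gap → day 41), balance pass can start at day 41 and finishes at day 52.
All tasks are finished once the last one completes. Finish times: The design doc at 13, Asset creation at 17, Code integration at 29, Internal playtest at 40, Balance pass at 52, Cert submission at 39. The latest is day 52.

52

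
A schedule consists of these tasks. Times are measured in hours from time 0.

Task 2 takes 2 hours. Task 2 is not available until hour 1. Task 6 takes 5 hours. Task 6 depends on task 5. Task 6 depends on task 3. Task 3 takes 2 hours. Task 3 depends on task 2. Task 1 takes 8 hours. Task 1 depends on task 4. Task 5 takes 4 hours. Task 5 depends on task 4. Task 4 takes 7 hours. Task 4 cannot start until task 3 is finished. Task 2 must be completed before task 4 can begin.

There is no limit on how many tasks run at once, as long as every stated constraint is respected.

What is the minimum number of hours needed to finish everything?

After its own release at hour 1, task 2 can start at hour 1 and finishes at hour 3.
Task 3 cannot begin until task 2 (finishes hour 3). It runs from hour 3 to 3 + 2 = hour 5.
Task 4 needs all of task 3 (finishes hour 5); task 2 (finishes hour 3). That puts its earliest start at hour 5; it finishes at 5 + 7 = hour 12.
Task 5 cannot begin until task 4 (finishes hour 12). It runs from hour 12 to 12 + 4 = hour 16.
Task 6 has to wait for task 5 (finishes hour 16); task 3 (finishes hour 5). The latest of these is hour 16, so task 6 runs hour 16 to 16 + 5 = hour 21.
Task 1 waits on task 4 (finishes hour 12), so it starts at hour 12 and finishes at 12 + 8 = hour 20.
All tasks are finished once the last one completes. Finish times: Task 1 at 20, Task 2 at 3, Task 3 at 5, Task 4 at 12, Task 5 at 16, Task 6 at 21. The latest is hour 21.

21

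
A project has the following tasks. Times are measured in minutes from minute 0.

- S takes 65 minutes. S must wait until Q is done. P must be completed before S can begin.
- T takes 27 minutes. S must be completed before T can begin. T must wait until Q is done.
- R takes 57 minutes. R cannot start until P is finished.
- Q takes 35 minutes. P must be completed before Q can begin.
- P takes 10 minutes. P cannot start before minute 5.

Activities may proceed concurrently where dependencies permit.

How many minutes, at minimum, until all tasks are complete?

After its own release at minute 5, P can start at minute 5 and finishes at minute 15.
R waits on P (finishes minute 15), so it starts at minute 15 and finishes at 15 + 57 = minute 72.
Q cannot begin until P (finishes minute 15). It runs from minute 15 to 15 + 35 = minute 50.
S has to wait for Q (finishes minute 50); P (finishes minute 15). The latest of these is minute 50, so S runs minute 50 to 50 + 65 = minute 115.
T cannot start until S (finishes minute 115); Q (finishes minute 50). The controlling bound is minute 115, so T finishes at 115 + 27 = minute 142.
All tasks are finished once the last one completes. Finish times: P at 15, Q at 50, R at 72, S at 115, T at 142. The latest is minute 142.

142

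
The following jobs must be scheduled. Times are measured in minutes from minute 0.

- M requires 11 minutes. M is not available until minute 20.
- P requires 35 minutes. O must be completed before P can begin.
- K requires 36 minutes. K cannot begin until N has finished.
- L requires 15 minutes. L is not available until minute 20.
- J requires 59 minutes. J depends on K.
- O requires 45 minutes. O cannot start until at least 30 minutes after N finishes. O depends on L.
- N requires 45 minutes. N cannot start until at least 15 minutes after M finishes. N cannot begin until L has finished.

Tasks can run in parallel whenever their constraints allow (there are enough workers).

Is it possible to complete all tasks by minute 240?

Yes

M cannot begin until its own release at minute 20. It runs from minute 20 to 20 + 11 = minute 31.
After its own release at minute 20, L can start at minute 20 and finishes at minute 35.
N needs all of M (finishes minute 31, plus 15-minute gap → minute 46); L (finishes minute 35). That puts its earliest start at minute 46; it finishes at 46 + 45 = minute 91.
O needs all of N (finishes minute 91, plus 30-minute gap → minute 121); L (finishes minute 35). That puts its earliest start at minute 121; it finishes at 121 + 45 = minute 166.
After O (finishes minute 166), P can start at minute 166 and finishes at minute 201.
After N (finishes minute 91), K can start at minute 91 and finishes at minute 127.
J waits on K (finishes minute 127), so it starts at minute 127 and finishes at 127 + 59 = minute 186.
Every task is finished by minute 201, which is no later than the deadline of 240, so the schedule is feasible.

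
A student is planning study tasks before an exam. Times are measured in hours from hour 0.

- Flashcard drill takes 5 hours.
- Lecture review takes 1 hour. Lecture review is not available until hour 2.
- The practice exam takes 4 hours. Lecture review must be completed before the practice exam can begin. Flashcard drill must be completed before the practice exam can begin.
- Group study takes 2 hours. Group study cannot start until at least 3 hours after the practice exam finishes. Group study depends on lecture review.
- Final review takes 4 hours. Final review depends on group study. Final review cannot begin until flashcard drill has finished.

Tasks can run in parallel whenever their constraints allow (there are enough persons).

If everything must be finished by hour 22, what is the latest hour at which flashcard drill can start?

Final review has no dependents, so it just needs to finish by hour 22. Starting by 22 − 4 = hour 18 achieves that.
Group study feeds into final review (must start by hour 18); so group study must finish by hour 18 and therefore start by hour 16.
The practice exam feeds into group study (must start by hour 16, minus 3-hour gap → hour 13); so the practice exam must finish by hour 13 and therefore start by hour 9.
Flashcard drill has several dependents: the practice exam (must start by hour 9); final review (must start by hour 18). The earliest of those limits is hour 9, so flashcard drill must start by 9 − 5 = hour 4.

4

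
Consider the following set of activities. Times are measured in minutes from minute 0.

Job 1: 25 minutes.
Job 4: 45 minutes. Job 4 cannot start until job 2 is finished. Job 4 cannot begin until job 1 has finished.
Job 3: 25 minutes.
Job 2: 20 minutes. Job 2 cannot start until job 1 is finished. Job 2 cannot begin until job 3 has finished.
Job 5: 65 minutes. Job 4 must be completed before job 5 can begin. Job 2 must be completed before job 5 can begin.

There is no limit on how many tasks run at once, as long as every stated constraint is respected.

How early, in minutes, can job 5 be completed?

155

Job 3 can start immediately at minute 0; it finishes at minute 25.
Job 1 can start immediately at minute 0; it finishes at minute 25.
Job 2 needs all of job 1 (finishes minute 25); job 3 (finishes minute 25). That puts its earliest start at minute 25; it finishes at 25 + 20 = minute 45.
Job 4 needs all of job 2 (finishes minute 45); job 1 (finishes minute 25). That puts its earliest start at minute 45; it finishes at 45 + 45 = minute 90.
Job 5 cannot start until job 4 (finishes minute 90); job 2 (finishes minute 45). The controlling bound is minute 90, so job 5 finishes at 90 + 65 = minute 155.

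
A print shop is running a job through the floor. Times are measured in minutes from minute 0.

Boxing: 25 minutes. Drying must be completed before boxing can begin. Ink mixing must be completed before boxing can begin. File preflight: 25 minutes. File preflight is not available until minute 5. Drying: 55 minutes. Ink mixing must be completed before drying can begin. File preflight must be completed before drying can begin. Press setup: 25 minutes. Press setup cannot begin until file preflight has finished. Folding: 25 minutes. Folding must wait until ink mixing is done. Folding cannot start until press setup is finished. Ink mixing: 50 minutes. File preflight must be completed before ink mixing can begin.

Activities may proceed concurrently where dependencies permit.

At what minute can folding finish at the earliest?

After its own release at minute 5, file preflight can start at minute 5 and finishes at minute 30.
After file preflight (finishes minute 30), press setup can start at minute 30 and finishes at minute 55.
Ink mixing cannot begin until file preflight (finishes minute 30). It runs from minute 30 to 30 + 50 = minute 80.
Folding cannot start until ink mixing (finishes minute 80); press setup (finishes minute 55). The controlling bound is minute 80, so folding finishes at 80 + 25 = minute 105.

105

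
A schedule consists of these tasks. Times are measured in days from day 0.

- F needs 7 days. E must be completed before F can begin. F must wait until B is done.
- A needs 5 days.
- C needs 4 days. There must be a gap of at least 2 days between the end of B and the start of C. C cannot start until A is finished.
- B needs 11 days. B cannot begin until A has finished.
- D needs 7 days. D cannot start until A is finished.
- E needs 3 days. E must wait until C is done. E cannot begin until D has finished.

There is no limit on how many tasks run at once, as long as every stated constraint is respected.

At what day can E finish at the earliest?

Nothing blocks A, so it runs from day 0 to day 5.
D cannot begin until A (finishes day 5). It runs from day 5 to 5 + 7 = day 12.
B cannot begin until A (finishes day 5). It runs from day 5 to 5 + 11 = day 16.
For C: B (finishes day 16, plus 2-day gap → day 18); A (finishes day 5). Taking the maximum gives a start of day 18, and it finishes at 18 + 4 = day 22.
For E: C (finishes day 22); D (finishes day 12). Taking the maximum gives a start of day 22, and it finishes at 22 + 3 = day 25.

25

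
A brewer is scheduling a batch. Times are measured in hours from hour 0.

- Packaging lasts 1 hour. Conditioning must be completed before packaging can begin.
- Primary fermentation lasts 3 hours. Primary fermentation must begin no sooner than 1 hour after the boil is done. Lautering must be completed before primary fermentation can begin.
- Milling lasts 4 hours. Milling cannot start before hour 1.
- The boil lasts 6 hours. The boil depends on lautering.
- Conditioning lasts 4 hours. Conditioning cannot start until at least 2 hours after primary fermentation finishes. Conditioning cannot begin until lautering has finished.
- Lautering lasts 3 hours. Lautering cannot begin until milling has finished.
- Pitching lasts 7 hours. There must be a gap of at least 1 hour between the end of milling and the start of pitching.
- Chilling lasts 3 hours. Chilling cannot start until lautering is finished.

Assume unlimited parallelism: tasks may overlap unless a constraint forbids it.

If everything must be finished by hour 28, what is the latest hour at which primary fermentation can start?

To finish by hour 28, packaging (duration 1) must start no later than hour 27.
Conditioning feeds into packaging (must start by hour 27); so conditioning must finish by hour 27 and therefore start by hour 23.
Primary fermentation has to be done before conditioning (must start by hour 23, minus 2-hour gap → hour 21). That means finishing by hour 21, i.e. starting by 21 − 3 = hour 18.

18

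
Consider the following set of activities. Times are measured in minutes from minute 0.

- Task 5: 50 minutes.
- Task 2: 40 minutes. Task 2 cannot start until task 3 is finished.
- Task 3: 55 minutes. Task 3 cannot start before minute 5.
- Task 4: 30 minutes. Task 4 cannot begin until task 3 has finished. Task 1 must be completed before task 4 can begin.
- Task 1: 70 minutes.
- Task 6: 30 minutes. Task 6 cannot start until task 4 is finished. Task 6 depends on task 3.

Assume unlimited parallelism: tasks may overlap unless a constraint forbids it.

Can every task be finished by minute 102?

No

Task 5 can start immediately at minute 0; it finishes at minute 50.
After its own release at minute 5, task 3 can start at minute 5 and finishes at minute 60.
After task 3 (finishes minute 60), task 2 can start at minute 60 and finishes at minute 100.
Task 1 has no prerequisites, so it starts at minute 0 and finishes at minute 70.
For task 4: task 3 (finishes minute 60); task 1 (finishes minute 70). Taking the maximum gives a start of minute 70, and it finishes at 70 + 30 = minute 100.
Task 6 cannot start until task 4 (finishes minute 100); task 3 (finishes minute 60). The controlling bound is minute 100, so task 6 finishes at 100 + 30 = minute 130.
The earliest everything can be done is minute 130, which is after the deadline of 102, so it is not possible.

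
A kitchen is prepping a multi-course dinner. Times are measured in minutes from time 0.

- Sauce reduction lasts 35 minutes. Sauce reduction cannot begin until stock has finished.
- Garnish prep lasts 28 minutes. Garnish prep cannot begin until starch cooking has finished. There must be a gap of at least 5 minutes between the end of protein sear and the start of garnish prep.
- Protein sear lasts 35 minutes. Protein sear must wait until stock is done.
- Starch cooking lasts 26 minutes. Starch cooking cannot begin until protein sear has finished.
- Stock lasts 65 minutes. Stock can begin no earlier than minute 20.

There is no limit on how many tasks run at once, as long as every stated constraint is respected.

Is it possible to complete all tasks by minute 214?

After its own release at minute 20, stock can start at minute 20 and finishes at minute 85.
After stock (finishes minute 85), sauce reduction can start at minute 85 and finishes at minute 120.
Protein sear waits on stock (finishes minute 85), so it starts at minute 85 and finishes at 85 + 35 = minute 120.
After protein sear (finishes minute 120), starch cooking can start at minute 120 and finishes at minute 146.
Garnish prep needs all of starch cooking (finishes minute 146); protein sear (finishes minute 120, plus 5-minute gap → minute 125). That puts its earliest start at minute 146; it finishes at 146 + 28 = minute 174.
Every task is finished by minute 174, which is no later than the deadline of 214, so the schedule is feasible.

Yes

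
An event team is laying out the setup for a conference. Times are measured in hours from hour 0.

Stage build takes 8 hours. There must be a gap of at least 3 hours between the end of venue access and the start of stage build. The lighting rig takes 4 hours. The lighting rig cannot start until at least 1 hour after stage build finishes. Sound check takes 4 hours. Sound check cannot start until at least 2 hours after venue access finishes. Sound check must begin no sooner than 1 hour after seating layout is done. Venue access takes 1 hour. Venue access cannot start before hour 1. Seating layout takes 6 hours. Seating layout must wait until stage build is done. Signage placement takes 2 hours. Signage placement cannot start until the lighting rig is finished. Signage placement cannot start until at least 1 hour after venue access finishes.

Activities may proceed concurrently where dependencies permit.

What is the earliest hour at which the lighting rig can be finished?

Venue access cannot begin until its own release at hour 1. It runs from hour 1 to 1 + 1 = hour 2.
After venue access (finishes hour 2, plus 3-hour gap → hour 5), stage build can start at hour 5 and finishes at hour 13.
The lighting rig waits on stage build (finishes hour 13, plus 1-hour gap → hour 14), so it starts at hour 14 and finishes at 14 + 4 = hour 18.

18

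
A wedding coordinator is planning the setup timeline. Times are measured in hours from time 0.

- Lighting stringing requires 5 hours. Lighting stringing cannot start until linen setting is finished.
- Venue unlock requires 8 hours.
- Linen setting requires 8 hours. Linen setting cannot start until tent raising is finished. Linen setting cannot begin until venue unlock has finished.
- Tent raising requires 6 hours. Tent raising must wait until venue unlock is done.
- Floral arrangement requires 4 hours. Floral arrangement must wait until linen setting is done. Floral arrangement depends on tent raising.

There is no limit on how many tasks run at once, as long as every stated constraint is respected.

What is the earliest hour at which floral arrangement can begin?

Venue unlock has no prerequisites, so it starts at hour 0 and finishes at hour 8.
After venue unlock (finishes hour 8), tent raising can start at hour 8 and finishes at hour 14.
Linen setting needs all of tent raising (finishes hour 14); venue unlock (finishes hour 8). That puts its earliest start at hour 14; it finishes at 14 + 8 = hour 22.
Floral arrangement waits on linen setting (finishes hour 22); tent raising (finishes hour 14). The latest of these is hour 22, which is the earliest floral arrangement can start.

22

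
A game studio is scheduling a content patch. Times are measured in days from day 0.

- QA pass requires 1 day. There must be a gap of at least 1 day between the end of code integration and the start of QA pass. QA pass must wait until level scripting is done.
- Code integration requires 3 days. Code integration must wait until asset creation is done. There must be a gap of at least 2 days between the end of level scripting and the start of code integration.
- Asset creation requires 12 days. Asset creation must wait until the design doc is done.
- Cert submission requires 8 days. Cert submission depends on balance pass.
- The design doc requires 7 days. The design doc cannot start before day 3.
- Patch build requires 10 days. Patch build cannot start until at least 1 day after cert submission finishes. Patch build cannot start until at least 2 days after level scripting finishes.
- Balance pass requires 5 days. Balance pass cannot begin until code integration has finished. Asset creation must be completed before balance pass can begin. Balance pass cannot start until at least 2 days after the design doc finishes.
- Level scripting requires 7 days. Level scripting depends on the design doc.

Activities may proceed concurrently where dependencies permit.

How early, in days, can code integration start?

The design doc waits on its own release at day 3, so it starts at day 3 and finishes at 3 + 7 = day 10.
Level scripting waits on the design doc (finishes day 10), so it starts at day 10 and finishes at 10 + 7 = day 17.
After the design doc (finishes day 10), asset creation can start at day 10 and finishes at day 22.
Code integration waits on asset creation (finishes day 22); level scripting (finishes day 17, plus 2-day gap → day 19). The latest of these is day 22, which is the earliest code integration can start.

22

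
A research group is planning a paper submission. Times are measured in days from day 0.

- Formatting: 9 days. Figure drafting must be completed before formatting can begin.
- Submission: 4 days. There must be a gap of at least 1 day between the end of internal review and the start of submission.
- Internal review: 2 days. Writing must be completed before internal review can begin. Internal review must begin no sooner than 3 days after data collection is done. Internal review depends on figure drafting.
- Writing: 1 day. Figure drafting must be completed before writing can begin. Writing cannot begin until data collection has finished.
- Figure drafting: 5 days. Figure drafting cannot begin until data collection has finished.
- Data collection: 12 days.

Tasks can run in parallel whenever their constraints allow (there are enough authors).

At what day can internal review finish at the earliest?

20

Nothing blocks data collection, so it runs from day 0 to day 12.
Figure drafting cannot begin until data collection (finishes day 12). It runs from day 12 to 12 + 5 = day 17.
Writing needs all of figure drafting (finishes day 17); data collection (finishes day 12). That puts its earliest start at day 17; it finishes at 17 + 1 = day 18.
Internal review has to wait for writing (finishes day 18); data collection (finishes day 12, plus 3-day gap → day 15); figure drafting (finishes day 17). The latest of these is day 18, so internal review runs day 18 to 18 + 2 = day 20.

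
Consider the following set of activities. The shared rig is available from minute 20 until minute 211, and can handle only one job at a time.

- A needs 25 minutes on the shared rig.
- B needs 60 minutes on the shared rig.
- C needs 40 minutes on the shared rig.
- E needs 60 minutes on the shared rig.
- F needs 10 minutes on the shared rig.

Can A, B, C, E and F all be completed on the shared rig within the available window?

The shared rig window is 211 − 20 = 191 minutes.
Running back to back, the jobs need 25 + 60 + 40 + 60 + 10 = 195 minutes on the shared rig.
Since 195 > 191, they cannot all fit.

No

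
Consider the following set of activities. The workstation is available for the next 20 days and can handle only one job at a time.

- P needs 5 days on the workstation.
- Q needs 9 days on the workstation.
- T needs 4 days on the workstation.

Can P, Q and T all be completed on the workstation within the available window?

Yes

Running back to back, the jobs need 5 + 9 + 4 = 18 days on the workstation.
Since 18 ≤ 20, they fit within the window.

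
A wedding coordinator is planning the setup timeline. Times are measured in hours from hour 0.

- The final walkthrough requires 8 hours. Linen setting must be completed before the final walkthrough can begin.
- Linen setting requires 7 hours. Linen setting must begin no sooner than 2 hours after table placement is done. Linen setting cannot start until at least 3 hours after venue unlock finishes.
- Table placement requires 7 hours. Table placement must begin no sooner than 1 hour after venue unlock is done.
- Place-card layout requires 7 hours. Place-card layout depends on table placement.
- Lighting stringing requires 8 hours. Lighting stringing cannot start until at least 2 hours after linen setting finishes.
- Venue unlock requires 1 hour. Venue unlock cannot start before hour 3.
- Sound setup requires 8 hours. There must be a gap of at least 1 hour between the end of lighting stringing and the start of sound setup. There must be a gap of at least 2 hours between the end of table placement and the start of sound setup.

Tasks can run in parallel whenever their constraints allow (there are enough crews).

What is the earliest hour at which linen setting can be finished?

21

Venue unlock cannot begin until its own release at hour 3. It runs from hour 3 to 3 + 1 = hour 4.
Table placement waits on venue unlock (finishes hour 4, plus 1-hour gap → hour 5), so it starts at hour 5 and finishes at 5 + 7 = hour 12.
Linen setting cannot start until table placement (finishes hour 12, plus 2-hour gap → hour 14); venue unlock (finishes hour 4, plus 3-hour gap → hour 7). The controlling bound is hour 14, so linen setting finishes at 14 + 7 = hour 21.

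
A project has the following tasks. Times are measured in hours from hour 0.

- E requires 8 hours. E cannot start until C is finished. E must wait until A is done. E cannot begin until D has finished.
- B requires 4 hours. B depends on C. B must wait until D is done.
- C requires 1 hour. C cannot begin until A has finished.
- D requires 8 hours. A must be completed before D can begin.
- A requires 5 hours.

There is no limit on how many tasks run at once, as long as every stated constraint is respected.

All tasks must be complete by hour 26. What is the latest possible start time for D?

Nothing follows B; the deadline of hour 26 is its only limit. It must start by 26 − 4 = hour 22.
E has no dependents, so it just needs to finish by hour 26. Starting by 26 − 8 = hour 18 achieves that.
D feeds B (must start by hour 22); E (must start by hour 18). Taking the minimum, D must finish by hour 18 and start by 18 − 8 = hour 10.

10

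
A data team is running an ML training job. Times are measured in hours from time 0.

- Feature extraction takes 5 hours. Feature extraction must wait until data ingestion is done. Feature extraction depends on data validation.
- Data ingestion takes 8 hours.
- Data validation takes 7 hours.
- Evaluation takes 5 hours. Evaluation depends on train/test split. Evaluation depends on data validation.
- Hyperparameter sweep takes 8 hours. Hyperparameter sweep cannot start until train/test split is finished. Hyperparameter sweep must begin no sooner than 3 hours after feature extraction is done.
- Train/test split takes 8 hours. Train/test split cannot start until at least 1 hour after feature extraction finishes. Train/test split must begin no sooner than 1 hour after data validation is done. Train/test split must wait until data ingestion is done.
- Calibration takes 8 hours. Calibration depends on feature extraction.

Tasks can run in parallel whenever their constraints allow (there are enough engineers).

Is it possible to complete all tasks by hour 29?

No

Nothing blocks data validation, so it runs from hour 0 to hour 7.
Nothing blocks data ingestion, so it runs from hour 0 to hour 8.
Feature extraction needs all of data ingestion (finishes hour 8); data validation (finishes hour 7). That puts its earliest start at hour 8; it finishes at 8 + 5 = hour 13.
Calibration cannot begin until feature extraction (finishes hour 13). It runs from hour 13 to 13 + 8 = hour 21.
Train/test split has to wait for feature extraction (finishes hour 13, plus 1-hour gap → hour 14); data validation (finishes hour 7, plus 1-hour gap → hour 8); data ingestion (finishes hour 8). The latest of these is hour 14, so train/test split runs hour 14 to 14 + 8 = hour 22.
Evaluation has to wait for train/test split (finishes hour 22); data validation (finishes hour 7). The latest of these is hour 22, so evaluation runs hour 22 to 22 + 5 = hour 27.
For hyperparameter sweep: train/test split (finishes hour 22); feature extraction (finishes hour 13, plus 3-hour gap → hour 16). Taking the maximum gives a start of hour 22, and it finishes at 22 + 8 = hour 30.
The earliest everything can be done is hour 30, which is after the deadline of 29, so it is not possible.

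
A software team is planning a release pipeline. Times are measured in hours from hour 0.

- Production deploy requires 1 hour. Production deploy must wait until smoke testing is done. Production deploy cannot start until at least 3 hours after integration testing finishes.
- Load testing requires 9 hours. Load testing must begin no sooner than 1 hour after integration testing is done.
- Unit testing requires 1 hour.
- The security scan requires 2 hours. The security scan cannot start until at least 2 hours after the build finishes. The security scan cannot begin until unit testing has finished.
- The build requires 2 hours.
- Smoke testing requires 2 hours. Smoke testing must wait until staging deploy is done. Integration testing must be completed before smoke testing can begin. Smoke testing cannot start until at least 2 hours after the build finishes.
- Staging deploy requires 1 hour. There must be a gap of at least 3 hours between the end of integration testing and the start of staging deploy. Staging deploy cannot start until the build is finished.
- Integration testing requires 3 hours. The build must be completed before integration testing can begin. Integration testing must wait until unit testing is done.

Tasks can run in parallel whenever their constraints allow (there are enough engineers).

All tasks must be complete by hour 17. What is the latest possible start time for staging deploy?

Nothing follows production deploy; the deadline of hour 17 is its only limit. It must start by 17 − 1 = hour 16.
Smoke testing has to be done before production deploy (must start by hour 16). That means finishing by hour 16, i.e. starting by 16 − 2 = hour 14.
Since smoke testing (must start by hour 14) depends on it, staging deploy must finish by hour 14. Backing off its 1-hour duration gives a latest start of hour 13.

13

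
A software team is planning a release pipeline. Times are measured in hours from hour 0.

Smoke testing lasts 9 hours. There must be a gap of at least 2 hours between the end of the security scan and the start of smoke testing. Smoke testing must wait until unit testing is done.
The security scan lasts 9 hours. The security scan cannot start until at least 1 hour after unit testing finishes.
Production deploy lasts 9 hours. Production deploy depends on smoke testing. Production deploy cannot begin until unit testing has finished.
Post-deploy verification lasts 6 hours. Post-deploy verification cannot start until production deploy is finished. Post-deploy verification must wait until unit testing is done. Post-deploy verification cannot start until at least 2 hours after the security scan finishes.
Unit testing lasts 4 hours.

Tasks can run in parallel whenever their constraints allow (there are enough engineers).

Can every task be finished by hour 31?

Nothing blocks unit testing, so it runs from hour 0 to hour 4.
The security scan cannot begin until unit testing (finishes hour 4, plus 1-hour gap → hour 5). It runs from hour 5 to 5 + 9 = hour 14.
Smoke testing needs all of the security scan (finishes hour 14, plus 2-hour gap → hour 16); unit testing (finishes hour 4). That puts its earliest start at hour 16; it finishes at 16 + 9 = hour 25.
Production deploy needs all of smoke testing (finishes hour 25); unit testing (finishes hour 4). That puts its earliest start at hour 25; it finishes at 25 + 9 = hour 34.
Post-deploy verification has to wait for production deploy (finishes hour 34); unit testing (finishes hour 4); the security scan (finishes hour 14, plus 2-hour gap → hour 16). The latest of these is hour 34, so post-deploy verification runs hour 34 to 34 + 6 = hour 40.
The earliest everything can be done is hour 40, which is after the deadline of 31, so it is not possible.

No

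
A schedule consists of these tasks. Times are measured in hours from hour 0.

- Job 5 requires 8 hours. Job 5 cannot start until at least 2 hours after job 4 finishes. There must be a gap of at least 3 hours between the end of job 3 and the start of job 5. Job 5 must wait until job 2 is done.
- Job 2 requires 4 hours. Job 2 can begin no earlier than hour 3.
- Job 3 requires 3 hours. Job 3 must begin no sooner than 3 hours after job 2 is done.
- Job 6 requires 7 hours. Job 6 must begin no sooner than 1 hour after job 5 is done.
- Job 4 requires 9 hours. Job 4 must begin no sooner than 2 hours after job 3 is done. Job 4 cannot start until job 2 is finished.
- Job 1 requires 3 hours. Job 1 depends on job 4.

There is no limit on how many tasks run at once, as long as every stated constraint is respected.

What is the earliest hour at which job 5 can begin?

Job 2 waits on its own release at hour 3, so it starts at hour 3 and finishes at 3 + 4 = hour 7.
After job 2 (finishes hour 7, plus 3-hour gap → hour 10), job 3 can start at hour 10 and finishes at hour 13.
Job 4 needs all of job 3 (finishes hour 13, plus 2-hour gap → hour 15); job 2 (finishes hour 7). That puts its earliest start at hour 15; it finishes at 15 + 9 = hour 24.
Job 5 waits on job 4 (finishes hour 24, plus 2-hour gap → hour 26); job 3 (finishes hour 13, plus 3-hour gap → hour 16); job 2 (finishes hour 7). The latest of these is hour 26, which is the earliest job 5 can start.

26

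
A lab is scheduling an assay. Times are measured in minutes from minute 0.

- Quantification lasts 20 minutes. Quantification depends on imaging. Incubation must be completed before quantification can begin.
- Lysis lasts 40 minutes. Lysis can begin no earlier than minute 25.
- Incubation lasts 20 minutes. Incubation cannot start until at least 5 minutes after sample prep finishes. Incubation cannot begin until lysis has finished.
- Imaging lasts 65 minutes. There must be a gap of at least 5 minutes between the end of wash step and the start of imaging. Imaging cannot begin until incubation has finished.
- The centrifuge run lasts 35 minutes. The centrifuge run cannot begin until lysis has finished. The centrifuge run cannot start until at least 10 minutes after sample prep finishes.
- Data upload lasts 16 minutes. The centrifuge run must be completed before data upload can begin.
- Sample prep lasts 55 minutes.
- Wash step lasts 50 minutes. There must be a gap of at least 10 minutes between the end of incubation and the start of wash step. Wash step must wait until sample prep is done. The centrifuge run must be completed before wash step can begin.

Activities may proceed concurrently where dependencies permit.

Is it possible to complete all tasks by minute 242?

Lysis waits on its own release at minute 25, so it starts at minute 25 and finishes at 25 + 40 = minute 65.
Sample prep has no prerequisites, so it starts at minute 0 and finishes at minute 55.
The centrifuge run cannot start until lysis (finishes minute 65); sample prep (finishes minute 55, plus 10-minute gap → minute 65). The controlling bound is minute 65, so the centrifuge run finishes at 65 + 35 = minute 100.
Data upload cannot begin until the centrifuge run (finishes minute 100). It runs from minute 100 to 100 + 16 = minute 116.
Incubation needs all of sample prep (finishes minute 55, plus 5-minute gap → minute 60); lysis (finishes minute 65). That puts its earliest start at minute 65; it finishes at 65 + 20 = minute 85.
Wash step needs all of incubation (finishes minute 85, plus 10-minute gap → minute 95); sample prep (finishes minute 55); the centrifuge run (finishes minute 100). That puts its earliest start at minute 100; it finishes at 100 + 50 = minute 150.
Imaging has to wait for wash step (finishes minute 150, plus 5-minute gap → minute 155); incubation (finishes minute 85). The latest of these is minute 155, so imaging runs minute 155 to 155 + 65 = minute 220.
Quantification cannot start until imaging (finishes minute 220); incubation (finishes minute 85). The controlling bound is minute 220, so quantification finishes at 220 + 20 = minute 240.
Every task is finished by minute 240, which is no later than the deadline of 242, so the schedule is feasible.

Yes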